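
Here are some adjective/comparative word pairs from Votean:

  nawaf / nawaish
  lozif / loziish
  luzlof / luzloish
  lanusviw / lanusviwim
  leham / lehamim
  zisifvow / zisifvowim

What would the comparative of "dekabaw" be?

"dekabaw" ends in -w. The stems ending in -w (lanusviw → lanusviwim, zisifvow → zisifvowim) add -im.
So dekabaw → dekabawim.

dekabawim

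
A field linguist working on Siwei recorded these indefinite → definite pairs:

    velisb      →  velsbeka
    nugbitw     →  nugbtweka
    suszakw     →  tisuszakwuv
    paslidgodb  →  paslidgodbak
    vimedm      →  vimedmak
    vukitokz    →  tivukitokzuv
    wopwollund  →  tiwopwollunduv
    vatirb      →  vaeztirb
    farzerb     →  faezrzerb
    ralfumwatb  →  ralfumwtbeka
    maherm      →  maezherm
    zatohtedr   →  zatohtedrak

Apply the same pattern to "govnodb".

govnodbak

velisb and farzerb both end in -b yet inflect differently (velsbeka, faezrzerb), so the final letter is not what conditions the rule; the second-to-last letter is.
"govnodb" has second-to-last letter 'd'. The stems whose second-to-last letter is 'd' (zatohtedr → zatohtedrak, vimedm → vimedmak, paslidgodb → paslidgodbak) add -ak.
The other patterns: stems whose second-to-last letter is 's' or 't' delete the last vowel and add -eka; stems whose second-to-last letter is 'r' insert -ez- after the first vowel; stems whose second-to-last letter is 'k' or 'n' add ti- … -uv around the stem.
So govnodb → govnodbak.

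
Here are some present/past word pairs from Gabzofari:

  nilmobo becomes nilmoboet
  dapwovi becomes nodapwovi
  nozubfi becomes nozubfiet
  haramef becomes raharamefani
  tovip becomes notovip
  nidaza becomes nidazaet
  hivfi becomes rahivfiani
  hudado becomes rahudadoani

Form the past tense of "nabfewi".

nabfewiet

hivfi and nozubfi both end in -i yet inflect differently (rahivfiani, nozubfiet), so the final letter is not what conditions the rule; the first letter is.
"nabfewi" begins with n-. The stems beginning with n- (nozubfi → nozubfiet, nilmobo → nilmoboet, nidaza → nidazaet) add -et.
The other patterns: stems beginning with h- add ra- … -ani around the stem; stems beginning with d- or t- add the prefix no-.
So nabfewi → nabfewiet.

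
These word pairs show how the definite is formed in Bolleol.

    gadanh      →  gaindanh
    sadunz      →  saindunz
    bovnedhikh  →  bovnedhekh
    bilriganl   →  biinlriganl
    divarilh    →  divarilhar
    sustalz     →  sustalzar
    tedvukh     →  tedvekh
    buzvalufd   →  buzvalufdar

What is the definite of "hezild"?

gadanh and bovnedhikh both end in -h yet inflect differently (gaindanh, bovnedhekh), so the final letter is not what conditions the rule; the second-to-last letter is.
"hezild" has second-to-last letter 'l'. The stems whose second-to-last letter is 'l' (sustalz → sustalzar, divarilh → divarilhar) add -ar.
The other patterns: stems whose second-to-last letter is 'n' insert -in- after the first vowel; stems whose second-to-last letter is 'k' change the last vowel to 'e'.
So hezild → hezildar.

hezildar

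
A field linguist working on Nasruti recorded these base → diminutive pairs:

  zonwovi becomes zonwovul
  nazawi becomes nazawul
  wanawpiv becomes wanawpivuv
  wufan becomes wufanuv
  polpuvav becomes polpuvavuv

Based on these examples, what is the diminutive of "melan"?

"melan" ends in -n. The one such stem in the data (wufan → wufanuv) adds -uv, so the same rule applies.
The other pattern: stems ending in -i drop the final letter and add -ul.
So melan → melanuv.

melanuv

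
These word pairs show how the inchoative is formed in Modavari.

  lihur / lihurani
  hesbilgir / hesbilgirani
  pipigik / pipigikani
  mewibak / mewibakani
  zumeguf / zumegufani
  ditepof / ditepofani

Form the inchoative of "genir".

Every pair shown (lihur → lihurani, hesbilgir → hesbilgirani, pipigik → pipigikani, …) follows the same rule: add -ani.
So genir → genirani.

genirani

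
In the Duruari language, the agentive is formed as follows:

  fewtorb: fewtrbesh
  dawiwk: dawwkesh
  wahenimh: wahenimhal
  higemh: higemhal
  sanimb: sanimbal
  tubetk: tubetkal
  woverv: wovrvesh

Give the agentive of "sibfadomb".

"sibfadomb" has second-to-last letter 'm'. The stems whose second-to-last letter is 'm' (sanimb → sanimbal, wahenimh → wahenimhal, higemh → higemhal) add -al.
The other pattern: stems whose second-to-last letter is 'r' or 'w' delete the last vowel and add -esh.
So sibfadomb → sibfadombal.

sibfadombal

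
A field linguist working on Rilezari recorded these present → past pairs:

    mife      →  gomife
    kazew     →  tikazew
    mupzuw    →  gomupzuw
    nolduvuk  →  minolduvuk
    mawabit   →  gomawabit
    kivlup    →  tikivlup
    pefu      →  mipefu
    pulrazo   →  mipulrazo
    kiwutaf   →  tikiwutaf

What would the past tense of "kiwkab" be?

tikiwkab

"kiwkab" begins with k-. The stems beginning with k- (kiwutaf → tikiwutaf, kazew → tikazew, kivlup → tikivlup) add the prefix ti-.
The other patterns: stems beginning with m- add the prefix go-; stems beginning with n- or p- add the prefix mi-.
So kiwkab → tikiwkab.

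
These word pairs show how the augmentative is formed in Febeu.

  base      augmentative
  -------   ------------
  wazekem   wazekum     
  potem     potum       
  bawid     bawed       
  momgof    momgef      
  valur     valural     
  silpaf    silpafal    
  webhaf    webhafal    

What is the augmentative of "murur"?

murural

momgof and silpaf both end in -f yet inflect differently (momgef, silpafal), so the final letter is not what conditions the rule; the last vowel is.
"murur" has last vowel 'u'. The one such stem in the data (valur → valural) adds -al, so the same rule applies.
So murur → murural.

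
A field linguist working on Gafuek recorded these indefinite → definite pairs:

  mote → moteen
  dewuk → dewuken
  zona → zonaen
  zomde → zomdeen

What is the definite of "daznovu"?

daznovuen

Every pair shown (mote → moteen, dewuk → dewuken, zona → zonaen, …) follows the same rule: add -en.
So daznovu → daznovuen.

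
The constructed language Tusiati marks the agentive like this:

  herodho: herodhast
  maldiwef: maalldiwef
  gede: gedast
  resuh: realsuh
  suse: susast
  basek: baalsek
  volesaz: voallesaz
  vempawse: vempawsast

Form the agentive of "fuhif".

gede and basek both have last vowel 'e' yet inflect differently (gedast, baalsek), so the last vowel is not what conditions the rule; whether the stem ends in a vowel or a consonant is.
"fuhif" ends in a consonant. The stems ending in a consonant (basek → baalsek, maldiwef → maalldiwef, resuh → realsuh) insert -al- after the first vowel.
The other pattern: stems ending in a vowel drop the final letter and add -ast.
So fuhif → fualhif.

fualhif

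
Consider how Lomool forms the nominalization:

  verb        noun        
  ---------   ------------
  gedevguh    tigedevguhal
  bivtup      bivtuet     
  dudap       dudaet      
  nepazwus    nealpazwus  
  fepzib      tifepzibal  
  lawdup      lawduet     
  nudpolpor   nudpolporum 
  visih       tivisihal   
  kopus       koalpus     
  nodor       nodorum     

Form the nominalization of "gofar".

nepazwus and bivtup both have last vowel 'u' yet inflect differently (nealpazwus, bivtuet), so the last vowel is not what conditions the rule; the final letter is.
"gofar" ends in -r. The stems ending in -r (nudpolpor → nudpolporum, nodor → nodorum) add -um.
The other patterns: stems ending in -s insert -al- after the first vowel; stems ending in -p drop the final letter and add -et; stems ending in -b or -h add ti- … -al around the stem.
So gofar → gofarum.

gofarum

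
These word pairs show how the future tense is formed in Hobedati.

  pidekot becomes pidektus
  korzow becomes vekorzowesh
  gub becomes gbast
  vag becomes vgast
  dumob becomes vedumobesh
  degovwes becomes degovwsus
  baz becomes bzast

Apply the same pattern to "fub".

"fub" has 1 vowel. The stems with 1 vowel (vag → vgast, baz → bzast, gub → gbast) delete the last vowel and add -ast.
The other patterns: stems with 2 vowels add ve- … -esh around the stem; stems with 3 vowels delete the last vowel and add -us.
So fub → fbast.

fbast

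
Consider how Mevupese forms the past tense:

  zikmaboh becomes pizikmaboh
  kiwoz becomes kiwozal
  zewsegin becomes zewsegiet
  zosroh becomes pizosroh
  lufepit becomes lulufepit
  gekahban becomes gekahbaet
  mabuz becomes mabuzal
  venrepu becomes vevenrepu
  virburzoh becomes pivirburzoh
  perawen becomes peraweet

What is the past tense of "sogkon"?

virburzoh and kiwoz both have last vowel 'o' yet inflect differently (pivirburzoh, kiwozal), so the last vowel is not what conditions the rule; the final letter is.
"sogkon" ends in -n. The stems ending in -n (perawen → peraweet, zewsegin → zewsegiet, gekahban → gekahbaet) drop the final letter and add -et.
The other patterns: stems ending in -h add the prefix pi-; stems ending in -z add -al; stems ending in -t or -u repeat the first consonant+vowel as a prefix.
So sogkon → sogkoet.

sogkoet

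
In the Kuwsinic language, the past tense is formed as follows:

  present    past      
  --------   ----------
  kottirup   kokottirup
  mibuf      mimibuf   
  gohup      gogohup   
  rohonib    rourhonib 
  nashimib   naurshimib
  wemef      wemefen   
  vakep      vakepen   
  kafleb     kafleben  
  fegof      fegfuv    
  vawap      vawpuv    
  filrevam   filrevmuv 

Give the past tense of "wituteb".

mibuf and wemef both end in -f yet inflect differently (mimibuf, wemefen), so the final letter is not what conditions the rule; the last vowel is.
"wituteb" has last vowel 'e'. The stems whose last vowel is 'e' (wemef → wemefen, vakep → vakepen, kafleb → kafleben) add -en.
So wituteb → wituteben.

wituteben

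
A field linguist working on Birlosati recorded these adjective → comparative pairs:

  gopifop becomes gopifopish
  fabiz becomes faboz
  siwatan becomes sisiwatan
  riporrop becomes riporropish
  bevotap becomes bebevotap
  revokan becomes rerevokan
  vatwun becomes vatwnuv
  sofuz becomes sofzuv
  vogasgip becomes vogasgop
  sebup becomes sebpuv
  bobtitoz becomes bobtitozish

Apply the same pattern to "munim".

vatwun and revokan both end in -n yet inflect differently (vatwnuv, rerevokan), so the final letter is not what conditions the rule; the last vowel is.
"munim" has last vowel 'i'. The stems whose last vowel is 'i' (vogasgip → vogasgop, fabiz → faboz) change the last vowel to 'o'.
The other patterns: stems whose last vowel is 'u' delete the last vowel and add -uv; stems whose last vowel is 'a' repeat the first consonant+vowel as a prefix; stems whose last vowel is 'o' add -ish.
So munim → munom.

munom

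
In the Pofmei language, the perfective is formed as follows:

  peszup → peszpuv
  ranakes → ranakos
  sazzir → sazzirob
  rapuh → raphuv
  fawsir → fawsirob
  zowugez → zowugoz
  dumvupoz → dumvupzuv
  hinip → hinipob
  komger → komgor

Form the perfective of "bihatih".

sazzir and komger both end in -r yet inflect differently (sazzirob, komgor), so the final letter is not what conditions the rule; the last vowel is.
"bihatih" has last vowel 'i'. The stems whose last vowel is 'i' (sazzir → sazzirob, hinip → hinipob, fawsir → fawsirob) add -ob.
The other patterns: stems whose last vowel is 'e' change the last vowel to 'o'; stems whose last vowel is 'o' or 'u' delete the last vowel and add -uv.
So bihatih → bihatihob.

bihatihob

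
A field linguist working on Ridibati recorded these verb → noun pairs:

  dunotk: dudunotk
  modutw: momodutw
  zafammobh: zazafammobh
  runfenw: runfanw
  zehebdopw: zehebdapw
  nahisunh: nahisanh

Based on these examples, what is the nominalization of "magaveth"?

modutw and runfenw both end in -w yet inflect differently (momodutw, runfanw), so the final letter is not what conditions the rule; the second-to-last letter is.
"magaveth" has second-to-last letter 't'. The stems whose second-to-last letter is 't' (dunotk → dudunotk, modutw → momodutw) repeat the first consonant+vowel as a prefix.
The other pattern: stems whose second-to-last letter is 'n' or 'p' change the last vowel to 'a'.
So magaveth → mamagaveth.

mamagaveth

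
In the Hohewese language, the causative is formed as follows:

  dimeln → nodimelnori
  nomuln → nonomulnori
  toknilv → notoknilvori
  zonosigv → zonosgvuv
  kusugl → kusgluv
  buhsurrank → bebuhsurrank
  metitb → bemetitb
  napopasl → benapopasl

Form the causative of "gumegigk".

gumeggkuv

"gumegigk" has second-to-last letter 'g'. The stems whose second-to-last letter is 'g' (zonosigv → zonosgvuv, kusugl → kusgluv) delete the last vowel and add -uv.
The other patterns: stems whose second-to-last letter is 'l' add no- … -ori around the stem; stems whose second-to-last letter is 'n', 's' or 't' add the prefix be-.
So gumegigk → gumeggkuv.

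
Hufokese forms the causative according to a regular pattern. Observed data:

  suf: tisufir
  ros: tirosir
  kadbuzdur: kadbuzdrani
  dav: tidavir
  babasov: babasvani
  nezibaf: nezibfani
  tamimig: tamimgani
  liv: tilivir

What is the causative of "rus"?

"rus" has 1 vowel. The stems with 1 vowel (liv → tilivir, suf → tisufir, ros → tirosir) add ti- … -ir around the stem.
So rus → tirusir.

tirusir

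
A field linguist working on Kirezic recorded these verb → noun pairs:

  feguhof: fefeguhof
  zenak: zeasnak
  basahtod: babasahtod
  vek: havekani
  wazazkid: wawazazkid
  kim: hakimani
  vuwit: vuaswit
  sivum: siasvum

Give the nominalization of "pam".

hapamani

"pam" has 1 vowel. The stems with 1 vowel (vek → havekani, kim → hakimani) add ha- … -ani around the stem.
So pam → hapamani.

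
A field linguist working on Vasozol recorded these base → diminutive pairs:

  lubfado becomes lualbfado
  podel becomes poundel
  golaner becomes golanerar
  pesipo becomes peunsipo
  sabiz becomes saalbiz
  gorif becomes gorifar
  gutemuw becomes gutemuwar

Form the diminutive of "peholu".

pesipo and lubfado both end in -o yet inflect differently (peunsipo, lualbfado), so the final letter is not what conditions the rule; the first letter is.
"peholu" begins with p-. The stems beginning with p- (pesipo → peunsipo, podel → poundel) insert -un- after the first vowel.
So peholu → peunholu.

peunholu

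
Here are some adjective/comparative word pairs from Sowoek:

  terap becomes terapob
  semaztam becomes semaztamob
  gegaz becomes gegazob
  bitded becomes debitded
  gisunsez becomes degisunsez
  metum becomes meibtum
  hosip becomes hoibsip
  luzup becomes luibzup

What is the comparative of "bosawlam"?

bosawlamob

"bosawlam" has last vowel 'a'. The stems whose last vowel is 'a' (terap → terapob, semaztam → semaztamob, gegaz → gegazob) add -ob.
So bosawlam → bosawlamob.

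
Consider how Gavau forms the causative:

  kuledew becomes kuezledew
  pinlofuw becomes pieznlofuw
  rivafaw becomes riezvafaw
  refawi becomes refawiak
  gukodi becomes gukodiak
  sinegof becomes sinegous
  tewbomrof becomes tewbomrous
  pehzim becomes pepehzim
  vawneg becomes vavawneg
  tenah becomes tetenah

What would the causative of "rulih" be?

rurulih

refawi and pehzim both have last vowel 'i' yet inflect differently (refawiak, pepehzim), so the last vowel is not what conditions the rule; the final letter is.
"rulih" ends in -h. The one such stem in the data (tenah → tetenah) repeats the first consonant+vowel as a prefix (as do pehzim, vawneg), so the same rule applies.
So rulih → rurulih.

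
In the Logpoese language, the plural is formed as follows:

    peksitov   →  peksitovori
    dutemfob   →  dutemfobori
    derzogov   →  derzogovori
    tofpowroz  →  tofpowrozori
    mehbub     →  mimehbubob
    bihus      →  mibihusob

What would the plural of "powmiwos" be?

dutemfob and mehbub both end in -b yet inflect differently (dutemfobori, mimehbubob), so the final letter is not what conditions the rule; the last vowel is.
"powmiwos" has last vowel 'o'. The stems whose last vowel is 'o' (peksitov → peksitovori, dutemfob → dutemfobori, derzogov → derzogovori) add -ori.
So powmiwos → powmiwosori.

powmiwosori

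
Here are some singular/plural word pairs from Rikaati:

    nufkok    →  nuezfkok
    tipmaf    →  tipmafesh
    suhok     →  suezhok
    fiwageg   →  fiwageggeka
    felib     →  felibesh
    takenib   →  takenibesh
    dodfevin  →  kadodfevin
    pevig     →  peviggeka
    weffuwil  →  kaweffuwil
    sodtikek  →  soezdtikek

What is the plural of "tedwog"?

felib and pevig both have last vowel 'i' yet inflect differently (felibesh, peviggeka), so the last vowel is not what conditions the rule; the final letter is.
"tedwog" ends in -g. The stems ending in -g (pevig → peviggeka, fiwageg → fiwageggeka) double the final consonant and add -eka.
So tedwog → tedwoggeka.

tedwoggeka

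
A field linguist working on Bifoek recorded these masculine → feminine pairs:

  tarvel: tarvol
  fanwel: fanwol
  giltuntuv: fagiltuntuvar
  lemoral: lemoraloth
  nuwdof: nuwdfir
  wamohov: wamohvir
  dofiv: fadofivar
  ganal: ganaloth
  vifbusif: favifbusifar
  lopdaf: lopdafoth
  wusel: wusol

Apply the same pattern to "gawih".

"gawih" has last vowel 'i'. The stems whose last vowel is 'i' (dofiv → fadofivar, vifbusif → favifbusifar) add fa- … -ar around the stem.
So gawih → fagawihar.

fagawihar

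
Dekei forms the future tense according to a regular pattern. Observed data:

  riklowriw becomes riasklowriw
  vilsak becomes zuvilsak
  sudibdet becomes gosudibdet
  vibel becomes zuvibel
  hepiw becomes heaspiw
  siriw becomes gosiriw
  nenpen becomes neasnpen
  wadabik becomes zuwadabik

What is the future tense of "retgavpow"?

"retgavpow" begins with r-. The one such stem in the data (riklowriw → riasklowriw) inserts -as- after the first vowel (as do hepiw, nenpen), so the same rule applies.
So retgavpow → reastgavpow.

reastgavpow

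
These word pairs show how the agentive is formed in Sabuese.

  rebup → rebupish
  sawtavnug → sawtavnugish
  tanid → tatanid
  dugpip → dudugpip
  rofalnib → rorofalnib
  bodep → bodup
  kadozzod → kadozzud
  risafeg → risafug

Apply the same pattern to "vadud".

"vadud" has last vowel 'u'. The stems whose last vowel is 'u' (rebup → rebupish, sawtavnug → sawtavnugish) add -ish.
So vadud → vadudish.

vadudish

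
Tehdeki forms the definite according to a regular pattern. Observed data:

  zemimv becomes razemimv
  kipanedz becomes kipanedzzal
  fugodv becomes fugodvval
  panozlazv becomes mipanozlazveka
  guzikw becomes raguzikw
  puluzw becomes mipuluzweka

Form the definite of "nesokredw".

puluzw and guzikw both end in -w yet inflect differently (mipuluzweka, raguzikw), so the final letter is not what conditions the rule; the second-to-last letter is.
"nesokredw" has second-to-last letter 'd'. The stems whose second-to-last letter is 'd' (fugodv → fugodvval, kipanedz → kipanedzzal) double the final consonant and add -al.
The other patterns: stems whose second-to-last letter is 'z' add mi- … -eka around the stem; stems whose second-to-last letter is 'k' or 'm' add the prefix ra-.
So nesokredw → nesokredwwal.

nesokredwwal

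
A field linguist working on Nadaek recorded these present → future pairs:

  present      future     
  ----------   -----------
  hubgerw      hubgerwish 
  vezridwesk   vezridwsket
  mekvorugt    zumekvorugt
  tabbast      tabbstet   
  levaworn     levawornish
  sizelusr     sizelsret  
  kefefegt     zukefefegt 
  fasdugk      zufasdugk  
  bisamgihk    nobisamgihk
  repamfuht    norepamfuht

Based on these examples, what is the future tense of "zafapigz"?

"zafapigz" has second-to-last letter 'g'. The stems whose second-to-last letter is 'g' (fasdugk → zufasdugk, mekvorugt → zumekvorugt, kefefegt → zukefefegt) add the prefix zu-.
So zafapigz → zuzafapigz.

zuzafapigz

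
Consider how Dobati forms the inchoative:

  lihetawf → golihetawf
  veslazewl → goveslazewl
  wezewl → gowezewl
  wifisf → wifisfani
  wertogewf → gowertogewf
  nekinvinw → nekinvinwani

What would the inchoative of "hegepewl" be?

gohegepewl

"hegepewl" has second-to-last letter 'w'. The stems whose second-to-last letter is 'w' (wertogewf → gowertogewf, veslazewl → goveslazewl, lihetawf → golihetawf) add the prefix go-.
So hegepewl → gohegepewl.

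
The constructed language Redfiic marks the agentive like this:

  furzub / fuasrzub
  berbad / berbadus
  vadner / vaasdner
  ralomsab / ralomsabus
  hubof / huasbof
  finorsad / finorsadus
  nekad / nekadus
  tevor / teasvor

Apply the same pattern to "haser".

haasser

ralomsab and furzub both end in -b yet inflect differently (ralomsabus, fuasrzub), so the final letter is not what conditions the rule; the last vowel is.
"haser" has last vowel 'e'. The one such stem in the data (vadner → vaasdner) inserts -as- after the first vowel (as do hubof, furzub), so the same rule applies.
The other pattern: stems whose last vowel is 'a' add -us.
So haser → haasser.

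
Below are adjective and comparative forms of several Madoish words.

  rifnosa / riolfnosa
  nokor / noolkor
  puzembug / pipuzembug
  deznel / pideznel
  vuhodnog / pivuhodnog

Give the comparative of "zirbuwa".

ziolrbuwa

"zirbuwa" ends in -a. The one such stem in the data (rifnosa → riolfnosa) inserts -ol- after the first vowel (as does nokor), so the same rule applies.
So zirbuwa → ziolrbuwa.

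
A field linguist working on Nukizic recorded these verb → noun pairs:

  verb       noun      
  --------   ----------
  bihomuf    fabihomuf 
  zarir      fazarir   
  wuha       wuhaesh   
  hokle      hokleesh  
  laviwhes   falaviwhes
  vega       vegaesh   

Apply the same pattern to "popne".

hokle and laviwhes both have last vowel 'e' yet inflect differently (hokleesh, falaviwhes), so the last vowel is not what conditions the rule; whether the stem ends in a vowel or a consonant is.
"popne" ends in a vowel. The stems ending in a vowel (wuha → wuhaesh, hokle → hokleesh, vega → vegaesh) add -esh.
So popne → popneesh.

popneesh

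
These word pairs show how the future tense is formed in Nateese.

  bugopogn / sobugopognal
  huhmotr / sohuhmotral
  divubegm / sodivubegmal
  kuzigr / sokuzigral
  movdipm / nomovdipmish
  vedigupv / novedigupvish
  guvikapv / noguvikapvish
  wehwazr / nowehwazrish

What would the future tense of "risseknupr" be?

divubegm and movdipm both end in -m yet inflect differently (sodivubegmal, nomovdipmish), so the final letter is not what conditions the rule; the second-to-last letter is.
"risseknupr" has second-to-last letter 'p'. The stems whose second-to-last letter is 'p' (movdipm → nomovdipmish, vedigupv → novedigupvish, guvikapv → noguvikapvish) add no- … -ish around the stem.
The other pattern: stems whose second-to-last letter is 'g' or 't' add so- … -al around the stem.
So risseknupr → norisseknuprish.

norisseknuprish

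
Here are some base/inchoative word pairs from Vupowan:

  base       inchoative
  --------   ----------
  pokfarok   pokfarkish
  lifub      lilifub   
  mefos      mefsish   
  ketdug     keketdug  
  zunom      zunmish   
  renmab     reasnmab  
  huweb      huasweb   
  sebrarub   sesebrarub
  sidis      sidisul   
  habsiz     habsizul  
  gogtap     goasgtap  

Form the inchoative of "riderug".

ririderug

mefos and sidis both end in -s yet inflect differently (mefsish, sidisul), so the final letter is not what conditions the rule; the last vowel is.
"riderug" has last vowel 'u'. The stems whose last vowel is 'u' (ketdug → keketdug, lifub → lilifub, sebrarub → sesebrarub) repeat the first consonant+vowel as a prefix.
So riderug → ririderug.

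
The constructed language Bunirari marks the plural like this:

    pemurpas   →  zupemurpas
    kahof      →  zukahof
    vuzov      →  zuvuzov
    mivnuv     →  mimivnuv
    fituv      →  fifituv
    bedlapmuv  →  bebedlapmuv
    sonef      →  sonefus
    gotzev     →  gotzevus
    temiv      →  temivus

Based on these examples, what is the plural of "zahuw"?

vuzov and mivnuv both end in -v yet inflect differently (zuvuzov, mimivnuv), so the final letter is not what conditions the rule; the last vowel is.
"zahuw" has last vowel 'u'. The stems whose last vowel is 'u' (mivnuv → mimivnuv, fituv → fifituv, bedlapmuv → bebedlapmuv) repeat the first consonant+vowel as a prefix.
So zahuw → zazahuw.

zazahuw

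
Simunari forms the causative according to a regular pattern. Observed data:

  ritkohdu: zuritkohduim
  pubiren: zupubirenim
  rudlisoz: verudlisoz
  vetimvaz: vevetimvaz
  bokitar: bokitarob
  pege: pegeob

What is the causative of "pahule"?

vetimvaz and bokitar both have last vowel 'a' yet inflect differently (vevetimvaz, bokitarob), so the last vowel is not what conditions the rule; the final letter is.
"pahule" ends in -e. The one such stem in the data (pege → pegeob) adds -ob, so the same rule applies.
So pahule → pahuleob.

pahuleob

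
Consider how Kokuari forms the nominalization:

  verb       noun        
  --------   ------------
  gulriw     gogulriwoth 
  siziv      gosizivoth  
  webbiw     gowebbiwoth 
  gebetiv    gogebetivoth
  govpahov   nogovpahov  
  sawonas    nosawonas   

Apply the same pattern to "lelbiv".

siziv and govpahov both end in -v yet inflect differently (gosizivoth, nogovpahov), so the final letter is not what conditions the rule; the last vowel is.
"lelbiv" has last vowel 'i'. The stems whose last vowel is 'i' (webbiw → gowebbiwoth, siziv → gosizivoth, gulriw → gogulriwoth) add go- … -oth around the stem.
So lelbiv → golelbivoth.

golelbivoth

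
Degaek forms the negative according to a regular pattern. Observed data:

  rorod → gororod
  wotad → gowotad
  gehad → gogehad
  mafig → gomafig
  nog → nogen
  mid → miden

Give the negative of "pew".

pewen

mafig and nog both end in -g yet inflect differently (gomafig, nogen), so the final letter is not what conditions the rule; the number of vowels is.
"pew" has 1 vowel. The stems with 1 vowel (nog → nogen, mid → miden) add -en.
The other pattern: stems with 2 vowels add the prefix go-.
So pew → pewen.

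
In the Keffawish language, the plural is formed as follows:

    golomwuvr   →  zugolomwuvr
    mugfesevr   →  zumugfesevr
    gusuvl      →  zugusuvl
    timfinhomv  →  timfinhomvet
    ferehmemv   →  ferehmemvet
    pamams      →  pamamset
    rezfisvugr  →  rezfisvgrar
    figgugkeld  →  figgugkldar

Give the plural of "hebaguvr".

zuhebaguvr

"hebaguvr" has second-to-last letter 'v'. The stems whose second-to-last letter is 'v' (golomwuvr → zugolomwuvr, mugfesevr → zumugfesevr, gusuvl → zugusuvl) add the prefix zu-.
The other patterns: stems whose second-to-last letter is 'm' add -et; stems whose second-to-last letter is 'g' or 'l' delete the last vowel and add -ar.
So hebaguvr → zuhebaguvr.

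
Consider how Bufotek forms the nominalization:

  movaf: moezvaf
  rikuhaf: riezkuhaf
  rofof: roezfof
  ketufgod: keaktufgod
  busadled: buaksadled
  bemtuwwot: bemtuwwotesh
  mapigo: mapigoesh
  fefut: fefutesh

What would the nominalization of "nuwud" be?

nuakwud

rofof and ketufgod both have last vowel 'o' yet inflect differently (roezfof, keaktufgod), so the last vowel is not what conditions the rule; the final letter is.
"nuwud" ends in -d. The stems ending in -d (ketufgod → keaktufgod, busadled → buaksadled) insert -ak- after the first vowel.
The other patterns: stems ending in -f insert -ez- after the first vowel; stems ending in -o or -t add -esh.
So nuwud → nuakwud.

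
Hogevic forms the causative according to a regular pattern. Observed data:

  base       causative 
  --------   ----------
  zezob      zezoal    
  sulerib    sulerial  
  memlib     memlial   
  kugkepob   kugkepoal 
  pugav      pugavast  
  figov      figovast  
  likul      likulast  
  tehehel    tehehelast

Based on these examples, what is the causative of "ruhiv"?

ruhivast

zezob and figov both have last vowel 'o' yet inflect differently (zezoal, figovast), so the last vowel is not what conditions the rule; the final letter is.
"ruhiv" ends in -v. The stems ending in -v (pugav → pugavast, figov → figovast) add -ast.
So ruhiv → ruhivast.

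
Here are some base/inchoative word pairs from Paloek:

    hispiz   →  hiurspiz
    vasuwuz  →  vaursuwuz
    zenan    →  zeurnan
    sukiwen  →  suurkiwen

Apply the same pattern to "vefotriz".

veurfotriz

Every pair shown (hispiz → hiurspiz, vasuwuz → vaursuwuz, zenan → zeurnan, …) follows the same rule: insert -ur- after the first vowel.
So vefotriz → veurfotriz.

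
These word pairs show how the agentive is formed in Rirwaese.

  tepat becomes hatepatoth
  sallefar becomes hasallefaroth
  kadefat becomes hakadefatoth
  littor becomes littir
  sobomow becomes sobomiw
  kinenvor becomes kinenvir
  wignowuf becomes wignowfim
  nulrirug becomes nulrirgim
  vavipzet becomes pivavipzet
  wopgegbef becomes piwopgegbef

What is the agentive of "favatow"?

favatiw

"favatow" has last vowel 'o'. The stems whose last vowel is 'o' (littor → littir, sobomow → sobomiw, kinenvor → kinenvir) change the last vowel to 'i'.
The other patterns: stems whose last vowel is 'a' add ha- … -oth around the stem; stems whose last vowel is 'u' delete the last vowel and add -im; stems whose last vowel is 'e' add the prefix pi-.
So favatow → favatiw.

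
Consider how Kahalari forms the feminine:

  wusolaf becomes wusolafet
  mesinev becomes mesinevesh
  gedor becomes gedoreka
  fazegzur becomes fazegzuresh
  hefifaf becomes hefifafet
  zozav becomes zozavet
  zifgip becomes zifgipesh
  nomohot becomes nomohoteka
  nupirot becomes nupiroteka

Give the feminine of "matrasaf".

gedor and fazegzur both end in -r yet inflect differently (gedoreka, fazegzuresh), so the final letter is not what conditions the rule; the last vowel is.
"matrasaf" has last vowel 'a'. The stems whose last vowel is 'a' (hefifaf → hefifafet, wusolaf → wusolafet, zozav → zozavet) add -et.
The other patterns: stems whose last vowel is 'o' add -eka; stems whose last vowel is 'e', 'i' or 'u' add -esh.
So matrasaf → matrasafet.

matrasafet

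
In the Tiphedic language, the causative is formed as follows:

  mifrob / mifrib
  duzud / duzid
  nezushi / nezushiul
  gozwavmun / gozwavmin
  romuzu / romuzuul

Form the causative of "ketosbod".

romuzu and duzud both have last vowel 'u' yet inflect differently (romuzuul, duzid), so the last vowel is not what conditions the rule; whether the stem ends in a vowel or a consonant is.
"ketosbod" ends in a consonant. The stems ending in a consonant (duzud → duzid, mifrob → mifrib, gozwavmun → gozwavmin) change the last vowel to 'i'.
The other pattern: stems ending in a vowel add -ul.
So ketosbod → ketosbid.

ketosbid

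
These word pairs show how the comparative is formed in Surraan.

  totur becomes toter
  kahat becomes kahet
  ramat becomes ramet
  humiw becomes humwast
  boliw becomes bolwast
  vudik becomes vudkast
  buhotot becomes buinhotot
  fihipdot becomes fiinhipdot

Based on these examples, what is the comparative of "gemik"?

kahat and buhotot both end in -t yet inflect differently (kahet, buinhotot), so the final letter is not what conditions the rule; the last vowel is.
"gemik" has last vowel 'i'. The stems whose last vowel is 'i' (humiw → humwast, boliw → bolwast, vudik → vudkast) delete the last vowel and add -ast.
The other patterns: stems whose last vowel is 'a' or 'u' change the last vowel to 'e'; stems whose last vowel is 'o' insert -in- after the first vowel.
So gemik → gemkast.

gemkast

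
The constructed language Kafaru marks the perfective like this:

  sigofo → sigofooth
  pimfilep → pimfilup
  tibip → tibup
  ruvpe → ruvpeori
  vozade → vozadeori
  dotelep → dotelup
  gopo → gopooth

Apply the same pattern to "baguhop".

baguhup

dotelep and vozade both have last vowel 'e' yet inflect differently (dotelup, vozadeori), so the last vowel is not what conditions the rule; the final letter is.
"baguhop" ends in -p. The stems ending in -p (tibip → tibup, dotelep → dotelup, pimfilep → pimfilup) change the last vowel to 'u'.
So baguhop → baguhup.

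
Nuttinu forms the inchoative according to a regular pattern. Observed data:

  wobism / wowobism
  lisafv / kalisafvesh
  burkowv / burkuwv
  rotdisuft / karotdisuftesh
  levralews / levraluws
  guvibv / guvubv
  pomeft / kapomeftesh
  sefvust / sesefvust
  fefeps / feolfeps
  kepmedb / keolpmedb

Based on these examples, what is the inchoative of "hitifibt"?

pomeft and sefvust both end in -t yet inflect differently (kapomeftesh, sesefvust), so the final letter is not what conditions the rule; the second-to-last letter is.
"hitifibt" has second-to-last letter 'b'. The one such stem in the data (guvibv → guvubv) changes the last vowel to 'u' (as do burkowv, levralews), so the same rule applies.
The other patterns: stems whose second-to-last letter is 'f' add ka- … -esh around the stem; stems whose second-to-last letter is 's' repeat the first consonant+vowel as a prefix; stems whose second-to-last letter is 'd' or 'p' insert -ol- after the first vowel.
So hitifibt → hitifubt.

hitifubt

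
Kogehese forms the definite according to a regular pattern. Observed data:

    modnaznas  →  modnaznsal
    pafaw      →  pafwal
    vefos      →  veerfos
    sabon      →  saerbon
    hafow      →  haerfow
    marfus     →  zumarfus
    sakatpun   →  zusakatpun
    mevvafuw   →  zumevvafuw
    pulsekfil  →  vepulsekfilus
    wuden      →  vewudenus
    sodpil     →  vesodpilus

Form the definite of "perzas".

perzsal

modnaznas and vefos both end in -s yet inflect differently (modnaznsal, veerfos), so the final letter is not what conditions the rule; the last vowel is.
"perzas" has last vowel 'a'. The stems whose last vowel is 'a' (modnaznas → modnaznsal, pafaw → pafwal) delete the last vowel and add -al.
The other patterns: stems whose last vowel is 'o' insert -er- after the first vowel; stems whose last vowel is 'u' add the prefix zu-; stems whose last vowel is 'e' or 'i' add ve- … -us around the stem.
So perzas → perzsal.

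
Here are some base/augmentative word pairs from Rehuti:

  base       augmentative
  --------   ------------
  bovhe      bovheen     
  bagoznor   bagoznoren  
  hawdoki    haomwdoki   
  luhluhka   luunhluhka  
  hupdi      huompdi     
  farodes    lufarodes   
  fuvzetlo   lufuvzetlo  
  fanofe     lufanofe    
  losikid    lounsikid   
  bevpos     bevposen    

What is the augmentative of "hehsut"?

bovhe and fanofe both end in -e yet inflect differently (bovheen, lufanofe), so the final letter is not what conditions the rule; the first letter is.
"hehsut" begins with h-. The stems beginning with h- (hawdoki → haomwdoki, hupdi → huompdi) insert -om- after the first vowel.
So hehsut → heomhsut.

heomhsut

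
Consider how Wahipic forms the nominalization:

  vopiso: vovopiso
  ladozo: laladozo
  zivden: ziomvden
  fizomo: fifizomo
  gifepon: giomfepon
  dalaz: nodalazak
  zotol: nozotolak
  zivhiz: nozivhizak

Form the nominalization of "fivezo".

ladozo and gifepon both have last vowel 'o' yet inflect differently (laladozo, giomfepon), so the last vowel is not what conditions the rule; the final letter is.
"fivezo" ends in -o. The stems ending in -o (ladozo → laladozo, fizomo → fifizomo, vopiso → vovopiso) repeat the first consonant+vowel as a prefix.
The other patterns: stems ending in -n insert -om- after the first vowel; stems ending in -l or -z add no- … -ak around the stem.
So fivezo → fifivezo.

fifivezo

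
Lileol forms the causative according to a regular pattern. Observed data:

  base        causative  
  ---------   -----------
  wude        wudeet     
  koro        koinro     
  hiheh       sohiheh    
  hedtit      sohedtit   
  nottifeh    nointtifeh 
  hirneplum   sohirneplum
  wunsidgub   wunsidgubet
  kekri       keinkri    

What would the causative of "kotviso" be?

kointviso

"kotviso" begins with k-. The stems beginning with k- (kekri → keinkri, koro → koinro) insert -in- after the first vowel.
So kotviso → kointviso.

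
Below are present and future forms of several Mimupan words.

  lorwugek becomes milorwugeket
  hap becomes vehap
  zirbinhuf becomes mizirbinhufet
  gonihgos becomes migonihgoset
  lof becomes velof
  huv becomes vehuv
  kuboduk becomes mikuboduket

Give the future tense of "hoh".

vehoh

zirbinhuf and lof both end in -f yet inflect differently (mizirbinhufet, velof), so the final letter is not what conditions the rule; the number of vowels is.
"hoh" has 1 vowel. The stems with 1 vowel (hap → vehap, lof → velof, huv → vehuv) add the prefix ve-.
The other pattern: stems with 3 vowels add mi- … -et around the stem.
So hoh → vehoh.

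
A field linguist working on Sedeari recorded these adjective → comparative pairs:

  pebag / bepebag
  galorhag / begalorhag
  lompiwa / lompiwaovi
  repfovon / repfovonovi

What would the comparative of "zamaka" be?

zamakaovi

pebag and lompiwa both have last vowel 'a' yet inflect differently (bepebag, lompiwaovi), so the last vowel is not what conditions the rule; the final letter is.
"zamaka" ends in -a. The one such stem in the data (lompiwa → lompiwaovi) adds -ovi, so the same rule applies.
The other pattern: stems ending in -g add the prefix be-.
So zamaka → zamakaovi.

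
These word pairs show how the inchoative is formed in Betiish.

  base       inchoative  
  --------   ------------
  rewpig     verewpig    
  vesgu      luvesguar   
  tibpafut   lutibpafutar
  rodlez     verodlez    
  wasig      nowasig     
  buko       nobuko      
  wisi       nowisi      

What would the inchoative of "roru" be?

wasig and rewpig both end in -g yet inflect differently (nowasig, verewpig), so the final letter is not what conditions the rule; the first letter is.
"roru" begins with r-. The stems beginning with r- (rewpig → verewpig, rodlez → verodlez) add the prefix ve-.
The other patterns: stems beginning with b- or w- add the prefix no-; stems beginning with t- or v- add lu- … -ar around the stem.
So roru → veroru.

veroru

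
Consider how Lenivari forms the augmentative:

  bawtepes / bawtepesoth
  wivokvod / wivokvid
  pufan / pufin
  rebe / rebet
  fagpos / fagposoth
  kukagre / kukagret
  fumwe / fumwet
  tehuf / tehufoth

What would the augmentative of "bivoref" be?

bawtepes and fumwe both have last vowel 'e' yet inflect differently (bawtepesoth, fumwet), so the last vowel is not what conditions the rule; the final letter is.
"bivoref" ends in -f. The one such stem in the data (tehuf → tehufoth) adds -oth, so the same rule applies.
The other patterns: stems ending in -e drop the final letter and add -et; stems ending in -d or -n change the last vowel to 'i'.
So bivoref → bivorefoth.

bivorefoth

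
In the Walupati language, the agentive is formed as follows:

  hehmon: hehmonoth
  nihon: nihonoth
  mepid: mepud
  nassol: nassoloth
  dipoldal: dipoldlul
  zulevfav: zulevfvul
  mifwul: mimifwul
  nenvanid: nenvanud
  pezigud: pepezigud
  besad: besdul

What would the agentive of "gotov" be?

gotovoth

dipoldal and nassol both end in -l yet inflect differently (dipoldlul, nassoloth), so the final letter is not what conditions the rule; the last vowel is.
"gotov" has last vowel 'o'. The stems whose last vowel is 'o' (nihon → nihonoth, nassol → nassoloth, hehmon → hehmonoth) add -oth.
The other patterns: stems whose last vowel is 'a' delete the last vowel and add -ul; stems whose last vowel is 'u' repeat the first consonant+vowel as a prefix; stems whose last vowel is 'i' change the last vowel to 'u'.
So gotov → gotovoth.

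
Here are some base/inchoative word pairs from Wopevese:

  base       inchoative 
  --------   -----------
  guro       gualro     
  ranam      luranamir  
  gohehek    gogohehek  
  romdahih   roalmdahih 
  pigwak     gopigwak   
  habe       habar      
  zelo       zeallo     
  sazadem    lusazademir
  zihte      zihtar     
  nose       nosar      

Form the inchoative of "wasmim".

nose and sazadem both have last vowel 'e' yet inflect differently (nosar, lusazademir), so the last vowel is not what conditions the rule; the final letter is.
"wasmim" ends in -m. The stems ending in -m (sazadem → lusazademir, ranam → luranamir) add lu- … -ir around the stem.
So wasmim → luwasmimir.

luwasmimir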